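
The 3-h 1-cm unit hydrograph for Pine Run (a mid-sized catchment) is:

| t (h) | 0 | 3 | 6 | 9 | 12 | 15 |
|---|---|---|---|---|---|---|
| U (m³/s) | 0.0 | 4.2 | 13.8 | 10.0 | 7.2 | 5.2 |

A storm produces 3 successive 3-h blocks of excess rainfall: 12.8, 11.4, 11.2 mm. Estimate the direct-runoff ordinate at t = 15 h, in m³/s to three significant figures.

By discrete convolution, Q_j = Σ (P_i / 10 mm) · U_{j−i}.
At t = 15 h (j=5): Q = (12.8/10)·5.2 + (11.4/10)·7.2 + (11.2/10)·10.0 = 26.1 m³/s.

Q ≈ 26.1 m³/s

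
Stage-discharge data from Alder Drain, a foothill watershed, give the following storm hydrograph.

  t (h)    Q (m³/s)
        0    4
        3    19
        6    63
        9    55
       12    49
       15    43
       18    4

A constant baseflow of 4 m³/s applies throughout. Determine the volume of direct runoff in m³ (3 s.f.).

Direct-runoff ordinates (Q − Q_b): 0.0, 15.0, 59.0, 51.0, 45.0, 39.0, 0.0 m³/s.
ΣQ_DR = 209.0 m³/s.
With Δt = 3 h = 10800 s, V = ΣQ_DR · Δt = 209.0 × 10800 = 2.26 × 10^6 m³.

V ≈ 2.26 × 10^6 m³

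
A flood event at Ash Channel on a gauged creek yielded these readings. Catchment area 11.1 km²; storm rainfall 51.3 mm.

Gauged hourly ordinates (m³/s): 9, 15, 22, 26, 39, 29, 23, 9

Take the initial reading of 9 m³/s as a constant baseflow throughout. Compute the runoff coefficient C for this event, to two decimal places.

C ≈ 0.63

ΣQ_DR = 100.0 m³/s; V = ΣQ_DR·Δt = 3.600 × 10^5 m³.
Runoff depth d = V / A = 32.43 mm.
C = d / P = 32.43 / 51.3 = 0.63.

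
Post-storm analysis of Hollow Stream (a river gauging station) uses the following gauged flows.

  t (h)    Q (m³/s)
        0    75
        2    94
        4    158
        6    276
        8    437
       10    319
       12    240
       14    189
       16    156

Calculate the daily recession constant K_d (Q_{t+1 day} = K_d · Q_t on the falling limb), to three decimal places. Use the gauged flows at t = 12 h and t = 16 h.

Between t = 12 h and t = 16 h the flow falls from 240 to 156 m³/s over 2×2 h = 4 h.
Per-interval ratio K = (156/240)^(1/2) = 0.8062; K_d = K^(24/2) = 0.075.

K_d ≈ 0.075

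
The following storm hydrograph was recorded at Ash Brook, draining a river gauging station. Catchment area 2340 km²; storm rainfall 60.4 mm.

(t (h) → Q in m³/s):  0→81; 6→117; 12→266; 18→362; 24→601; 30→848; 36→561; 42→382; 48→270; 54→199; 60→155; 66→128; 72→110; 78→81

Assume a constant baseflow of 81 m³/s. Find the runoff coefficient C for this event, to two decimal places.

ΣQ_DR = 3027 m³/s; V = ΣQ_DR·Δt = 6.538 × 10^7 m³.
Runoff depth d = V / A = 27.94 mm.
C = d / P = 27.94 / 60.4 = 0.46.

C ≈ 0.46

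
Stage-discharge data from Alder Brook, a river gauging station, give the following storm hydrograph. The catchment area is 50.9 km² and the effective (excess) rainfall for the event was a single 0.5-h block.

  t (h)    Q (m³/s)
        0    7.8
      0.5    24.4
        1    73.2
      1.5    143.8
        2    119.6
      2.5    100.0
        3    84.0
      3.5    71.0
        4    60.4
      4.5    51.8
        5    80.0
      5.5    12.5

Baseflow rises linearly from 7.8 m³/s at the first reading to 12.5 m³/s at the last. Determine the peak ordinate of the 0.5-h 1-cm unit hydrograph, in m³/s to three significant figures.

Direct runoff: 0.00, 16.17, 64.55, 134.72, 110.09, 90.06, 73.64, 60.21, 49.18, 40.15, 67.93, 0.00 m³/s; ΣQ_DR = 706.7 m³/s, peak = 134.72 m³/s.
Runoff depth d = ΣQ_DR·Δt / A = 706.7 × 1800 / (50.9 km²) = 24.99 mm.
The 1-cm UH is the DRH scaled by (10 mm)/d, so U_p = 134.72 × 10/24.99 = 53.9 m³/s.

U_p ≈ 53.9 m³/s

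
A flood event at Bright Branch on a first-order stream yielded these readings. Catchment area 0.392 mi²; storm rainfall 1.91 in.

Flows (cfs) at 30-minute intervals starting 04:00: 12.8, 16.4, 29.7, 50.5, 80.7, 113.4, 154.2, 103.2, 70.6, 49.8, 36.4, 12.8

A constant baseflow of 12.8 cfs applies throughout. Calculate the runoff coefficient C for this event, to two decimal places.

ΣQ_DR = 576.9 cfs; V = ΣQ_DR·Δt = 1.038 × 10^6 ft³.
Runoff depth d = V / A = 1.140 in.
C = d / P = 1.140 / 1.91 = 0.60.

C ≈ 0.60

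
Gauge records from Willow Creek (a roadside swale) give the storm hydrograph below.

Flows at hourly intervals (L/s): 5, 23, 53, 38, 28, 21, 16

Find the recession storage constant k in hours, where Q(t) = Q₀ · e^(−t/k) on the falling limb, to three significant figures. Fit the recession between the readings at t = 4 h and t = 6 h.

k ≈ 3.57 h

On the falling limb, Q drops from 28 to 16 L/s between t = 4 h and t = 6 h (Δt = 2 h).
k = −Δt / ln(Q₂/Q₁) = −2 / ln(16/28) = 3.57 h.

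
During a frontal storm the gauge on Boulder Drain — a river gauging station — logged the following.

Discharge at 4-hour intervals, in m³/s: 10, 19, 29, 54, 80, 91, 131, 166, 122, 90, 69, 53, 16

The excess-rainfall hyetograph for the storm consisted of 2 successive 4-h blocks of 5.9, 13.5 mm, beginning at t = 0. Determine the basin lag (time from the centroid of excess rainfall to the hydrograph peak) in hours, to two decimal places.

Centroid of excess rainfall: t_c = Σ P_i·t̄_i / ΣP_i = 4.7835 h (block centres at 2, 6 h).
Hydrograph peak occurs at t = 28 h, so basin lag t_L = 28 − 4.7835 = 23.22 h.

t_L ≈ 23.22 h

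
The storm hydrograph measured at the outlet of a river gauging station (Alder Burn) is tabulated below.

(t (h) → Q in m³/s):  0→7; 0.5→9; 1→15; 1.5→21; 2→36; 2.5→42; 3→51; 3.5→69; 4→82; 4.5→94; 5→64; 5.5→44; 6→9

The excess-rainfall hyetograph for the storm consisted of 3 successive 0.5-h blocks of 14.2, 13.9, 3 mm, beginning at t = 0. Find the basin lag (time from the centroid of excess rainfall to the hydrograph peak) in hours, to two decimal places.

Centroid of excess rainfall: t_c = Σ P_i·t̄_i / ΣP_i = 0.5699 h (block centres at 0.25, 0.75, 1.25 h).
Hydrograph peak occurs at t = 4.5 h, so basin lag t_L = 4.5 − 0.5699 = 3.93 h.

t_L ≈ 3.93 h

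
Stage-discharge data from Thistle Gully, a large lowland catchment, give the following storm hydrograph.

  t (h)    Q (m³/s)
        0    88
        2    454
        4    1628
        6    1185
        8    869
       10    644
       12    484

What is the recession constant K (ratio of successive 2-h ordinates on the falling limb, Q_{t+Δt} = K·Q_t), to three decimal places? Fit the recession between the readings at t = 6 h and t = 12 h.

Using the recession-limb readings at t = 6 h and t = 12 h: Q falls from 1185 to 484 m³/s over 3 intervals.
K = (Q₂/Q₁)^(1/3) = (484/1185)^(1/3) = 0.742.

K ≈ 0.742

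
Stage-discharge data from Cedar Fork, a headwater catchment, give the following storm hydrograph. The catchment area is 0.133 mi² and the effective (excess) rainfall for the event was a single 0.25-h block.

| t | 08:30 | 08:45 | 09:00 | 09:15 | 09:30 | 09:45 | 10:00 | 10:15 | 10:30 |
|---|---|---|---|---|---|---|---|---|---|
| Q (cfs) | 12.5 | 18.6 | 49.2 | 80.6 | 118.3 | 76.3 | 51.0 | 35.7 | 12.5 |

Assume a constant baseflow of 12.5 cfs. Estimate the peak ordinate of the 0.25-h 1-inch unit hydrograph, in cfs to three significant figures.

U_p ≈ 106 cfs

Direct runoff: 0.0, 6.1, 36.7, 68.1, 105.8, 63.8, 38.5, 23.2, 0.0 cfs; ΣQ_DR = 342.2 cfs, peak = 105.8 cfs.
Runoff depth d = ΣQ_DR·Δt / A = 342.2 × 900 / (0.133 mi²) = 0.9967 in.
The 1-inch UH is the DRH scaled by (1 in)/d, so U_p = 105.8 × 1/0.9967 = 106 cfs.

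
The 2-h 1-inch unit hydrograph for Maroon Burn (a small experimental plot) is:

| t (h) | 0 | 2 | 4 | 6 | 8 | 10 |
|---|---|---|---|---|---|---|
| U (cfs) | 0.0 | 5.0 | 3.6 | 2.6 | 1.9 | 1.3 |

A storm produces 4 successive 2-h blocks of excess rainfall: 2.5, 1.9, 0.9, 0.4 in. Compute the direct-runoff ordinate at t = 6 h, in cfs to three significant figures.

Q ≈ 17.8 cfs

By discrete convolution, Q_j = Σ (P_i / 1 in) · U_{j−i}.
At t = 6 h (j=3): Q = (2.5/1)·2.6 + (1.9/1)·3.6 + (0.9/1)·5.0 + (0.4/1)·0.0 = 17.8 cfs.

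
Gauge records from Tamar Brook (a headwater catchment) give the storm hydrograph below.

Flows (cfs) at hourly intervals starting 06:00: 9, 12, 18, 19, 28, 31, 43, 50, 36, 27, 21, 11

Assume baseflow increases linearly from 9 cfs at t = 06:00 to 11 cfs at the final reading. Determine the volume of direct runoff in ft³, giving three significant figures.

V ≈ 6.66 × 10^5 ft³

Direct-runoff ordinates (Q − Q_b): 0.00, 2.82, 8.64, 9.45, 18.27, 21.09, 32.91, 39.73, 25.55, 16.36, 10.18, 0.00 cfs.
ΣQ_DR = 185.0 cfs.
With Δt = 1 h = 3600 s, V = ΣQ_DR · Δt = 185.0 × 3600 = 6.66 × 10^5 ft³.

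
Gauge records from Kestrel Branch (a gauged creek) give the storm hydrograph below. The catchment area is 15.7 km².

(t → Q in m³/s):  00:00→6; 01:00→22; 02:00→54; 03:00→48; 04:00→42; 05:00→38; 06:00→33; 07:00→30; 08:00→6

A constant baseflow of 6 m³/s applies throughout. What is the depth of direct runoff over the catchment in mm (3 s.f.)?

Direct runoff: 0.0, 16.0, 48.0, 42.0, 36.0, 32.0, 27.0, 24.0, 0.0 m³/s; ΣQ_DR = 225.0 m³/s.
V = ΣQ_DR · Δt = 225.0 × 3600 s = 8.100 × 10^5 m³.
Over A = 15.7 km², depth = V / A = 51.6 mm.

d ≈ 51.6 mm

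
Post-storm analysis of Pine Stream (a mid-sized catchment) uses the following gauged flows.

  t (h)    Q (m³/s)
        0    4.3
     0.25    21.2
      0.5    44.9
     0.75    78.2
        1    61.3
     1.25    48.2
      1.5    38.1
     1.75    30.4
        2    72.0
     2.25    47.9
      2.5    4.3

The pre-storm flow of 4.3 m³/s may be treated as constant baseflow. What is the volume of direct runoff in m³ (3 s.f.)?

Direct-runoff ordinates (Q − Q_b): 0.0, 16.9, 40.6, 73.9, 57.0, 43.9, 33.8, 26.1, 67.7, 43.6, 0.0 m³/s.
ΣQ_DR = 403.5 m³/s.
With Δt = 0.25 h = 900 s, V = ΣQ_DR · Δt = 403.5 × 900 = 3.63 × 10^5 m³.

V ≈ 3.63 × 10^5 m³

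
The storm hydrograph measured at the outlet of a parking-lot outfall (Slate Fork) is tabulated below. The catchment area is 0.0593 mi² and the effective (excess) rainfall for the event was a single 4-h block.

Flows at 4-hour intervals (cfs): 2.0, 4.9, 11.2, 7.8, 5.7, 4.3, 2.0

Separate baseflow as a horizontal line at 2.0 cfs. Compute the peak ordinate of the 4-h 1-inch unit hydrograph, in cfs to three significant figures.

U_p ≈ 3.68 cfs

Direct runoff: 0.0, 2.9, 9.2, 5.8, 3.7, 2.3, 0.0 cfs; ΣQ_DR = 23.90 cfs, peak = 9.2 cfs.
Runoff depth d = ΣQ_DR·Δt / A = 23.90 × 14400 / (0.0593 mi²) = 2.498 in.
The 1-inch UH is the DRH scaled by (1 in)/d, so U_p = 9.2 × 1/2.498 = 3.68 cfs.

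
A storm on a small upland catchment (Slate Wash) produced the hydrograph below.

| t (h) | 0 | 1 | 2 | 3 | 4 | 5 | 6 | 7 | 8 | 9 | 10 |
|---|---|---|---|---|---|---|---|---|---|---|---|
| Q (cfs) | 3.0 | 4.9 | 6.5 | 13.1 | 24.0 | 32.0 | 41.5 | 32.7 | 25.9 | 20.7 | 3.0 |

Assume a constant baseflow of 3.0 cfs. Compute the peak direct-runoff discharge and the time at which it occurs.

Q_p = 38.5 cfs at t = 6 h

Subtracting baseflow gives direct-runoff ordinates: 0.0, 1.9, 3.5, 10.1, 21.0, 29.0, 38.5, 29.7, 22.9, 17.7, 0.0 cfs.
The maximum is 38.5 cfs, occurring at the reading for t = 6 h.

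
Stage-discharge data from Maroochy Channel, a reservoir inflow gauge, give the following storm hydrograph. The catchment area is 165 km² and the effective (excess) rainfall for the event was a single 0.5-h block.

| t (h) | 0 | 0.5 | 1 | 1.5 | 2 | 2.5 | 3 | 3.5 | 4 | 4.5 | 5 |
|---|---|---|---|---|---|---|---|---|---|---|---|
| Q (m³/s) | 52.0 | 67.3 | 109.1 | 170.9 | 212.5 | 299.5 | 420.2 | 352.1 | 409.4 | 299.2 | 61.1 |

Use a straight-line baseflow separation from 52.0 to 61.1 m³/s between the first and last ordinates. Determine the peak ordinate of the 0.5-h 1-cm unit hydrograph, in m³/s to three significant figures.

Direct runoff: 0.00, 14.39, 55.28, 116.17, 156.86, 242.95, 362.74, 293.73, 350.12, 239.01, 0.00 m³/s; ΣQ_DR = 1831 m³/s, peak = 362.74 m³/s.
Runoff depth d = ΣQ_DR·Δt / A = 1831 × 1800 / (165 km²) = 19.98 mm.
The 1-cm UH is the DRH scaled by (10 mm)/d, so U_p = 362.74 × 10/19.98 = 182 m³/s.

U_p ≈ 182 m³/s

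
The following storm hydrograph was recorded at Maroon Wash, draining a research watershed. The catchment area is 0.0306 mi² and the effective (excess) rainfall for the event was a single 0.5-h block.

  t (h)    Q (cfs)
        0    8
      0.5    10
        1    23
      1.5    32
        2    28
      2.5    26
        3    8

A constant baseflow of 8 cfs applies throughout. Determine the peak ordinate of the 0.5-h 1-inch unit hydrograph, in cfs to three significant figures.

Direct runoff: 0.0, 2.0, 15.0, 24.0, 20.0, 18.0, 0.0 cfs; ΣQ_DR = 79.00 cfs, peak = 24.0 cfs.
Runoff depth d = ΣQ_DR·Δt / A = 79.00 × 1800 / (0.0306 mi²) = 2.000 in.
The 1-inch UH is the DRH scaled by (1 in)/d, so U_p = 24.0 × 1/2.000 = 12.0 cfs.

U_p ≈ 12.0 cfs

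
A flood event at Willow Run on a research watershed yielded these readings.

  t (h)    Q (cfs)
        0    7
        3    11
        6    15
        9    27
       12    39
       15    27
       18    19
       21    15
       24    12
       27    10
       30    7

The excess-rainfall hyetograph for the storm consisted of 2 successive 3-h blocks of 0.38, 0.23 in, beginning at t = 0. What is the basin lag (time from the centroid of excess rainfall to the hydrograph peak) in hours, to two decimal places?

t_L ≈ 9.37 h

Centroid of excess rainfall: t_c = Σ P_i·t̄_i / ΣP_i = 2.6311 h (block centres at 1.5, 4.5 h).
Hydrograph peak occurs at t = 12 h, so basin lag t_L = 12 − 2.6311 = 9.37 h.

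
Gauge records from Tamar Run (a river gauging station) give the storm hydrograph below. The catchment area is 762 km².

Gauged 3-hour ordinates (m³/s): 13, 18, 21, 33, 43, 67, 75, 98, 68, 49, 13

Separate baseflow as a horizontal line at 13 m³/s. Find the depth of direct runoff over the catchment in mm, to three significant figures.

d ≈ 5.03 mm

Direct runoff: 0.0, 5.0, 8.0, 20.0, 30.0, 54.0, 62.0, 85.0, 55.0, 36.0, 0.0 m³/s; ΣQ_DR = 355.0 m³/s.
V = ΣQ_DR · Δt = 355.0 × 10800 s = 3.834 × 10^6 m³.
Over A = 762 km², depth = V / A = 5.03 mm.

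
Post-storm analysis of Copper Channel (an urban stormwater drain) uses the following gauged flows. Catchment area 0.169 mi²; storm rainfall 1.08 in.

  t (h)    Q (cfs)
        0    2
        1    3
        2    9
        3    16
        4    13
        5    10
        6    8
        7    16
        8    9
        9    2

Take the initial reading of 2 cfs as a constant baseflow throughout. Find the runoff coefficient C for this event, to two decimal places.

C ≈ 0.58

ΣQ_DR = 68.00 cfs; V = ΣQ_DR·Δt = 2.448 × 10^5 ft³.
Runoff depth d = V / A = 0.6235 in.
C = d / P = 0.6235 / 1.08 = 0.58.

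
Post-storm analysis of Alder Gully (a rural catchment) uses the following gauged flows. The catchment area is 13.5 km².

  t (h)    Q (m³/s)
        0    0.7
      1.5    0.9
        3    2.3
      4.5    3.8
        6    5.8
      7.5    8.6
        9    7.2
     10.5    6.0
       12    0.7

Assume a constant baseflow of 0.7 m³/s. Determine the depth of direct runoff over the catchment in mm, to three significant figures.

Direct runoff: 0.0, 0.2, 1.6, 3.1, 5.1, 7.9, 6.5, 5.3, 0.0 m³/s; ΣQ_DR = 29.70 m³/s.
V = ΣQ_DR · Δt = 29.70 × 5400 s = 1.604 × 10^5 m³.
Over A = 13.5 km², depth = V / A = 11.9 mm.

d ≈ 11.9 mm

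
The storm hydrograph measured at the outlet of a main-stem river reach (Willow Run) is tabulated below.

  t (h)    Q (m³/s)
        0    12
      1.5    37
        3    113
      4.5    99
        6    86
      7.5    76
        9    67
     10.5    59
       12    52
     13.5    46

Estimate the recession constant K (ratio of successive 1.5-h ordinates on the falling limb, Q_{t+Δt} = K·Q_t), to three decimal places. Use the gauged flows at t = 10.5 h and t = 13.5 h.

Using the recession-limb readings at t = 10.5 h and t = 13.5 h: Q falls from 59 to 46 m³/s over 2 intervals.
K = (Q₂/Q₁)^(1/2) = (46/59)^(1/2) = 0.883.

K ≈ 0.883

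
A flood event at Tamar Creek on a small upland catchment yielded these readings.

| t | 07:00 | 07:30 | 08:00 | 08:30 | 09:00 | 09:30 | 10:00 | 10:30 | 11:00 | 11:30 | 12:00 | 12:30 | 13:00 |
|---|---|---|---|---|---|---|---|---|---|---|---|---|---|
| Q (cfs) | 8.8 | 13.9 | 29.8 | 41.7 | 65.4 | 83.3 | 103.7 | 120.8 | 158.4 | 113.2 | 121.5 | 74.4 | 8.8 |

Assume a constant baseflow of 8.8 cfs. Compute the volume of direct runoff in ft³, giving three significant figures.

Direct-runoff ordinates (Q − Q_b): 0.0, 5.1, 21.0, 32.9, 56.6, 74.5, 94.9, 112.0, 149.6, 104.4, 112.7, 65.6, 0.0 cfs.
ΣQ_DR = 829.3 cfs.
With Δt = 0.5 h = 1800 s, V = ΣQ_DR · Δt = 829.3 × 1800 = 1.49 × 10^6 ft³.

V ≈ 1.49 × 10^6 ft³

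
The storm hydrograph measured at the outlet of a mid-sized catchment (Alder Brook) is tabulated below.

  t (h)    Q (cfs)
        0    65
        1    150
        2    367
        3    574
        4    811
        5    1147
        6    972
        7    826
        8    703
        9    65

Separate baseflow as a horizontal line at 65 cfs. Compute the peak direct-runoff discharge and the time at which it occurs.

Q_p = 1082.0 cfs at t = 5 h

Subtracting baseflow gives direct-runoff ordinates: 0.0, 85.0, 302.0, 509.0, 746.0, 1082.0, 907.0, 761.0, 638.0, 0.0 cfs.
The maximum is 1082.0 cfs, occurring at the reading for t = 5 h.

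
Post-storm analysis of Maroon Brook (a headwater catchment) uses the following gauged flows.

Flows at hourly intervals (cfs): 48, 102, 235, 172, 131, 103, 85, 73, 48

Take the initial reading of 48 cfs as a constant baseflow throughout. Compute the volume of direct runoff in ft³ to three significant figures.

V ≈ 2.03 × 10^6 ft³

Direct-runoff ordinates (Q − Q_b): 0.0, 54.0, 187.0, 124.0, 83.0, 55.0, 37.0, 25.0, 0.0 cfs.
ΣQ_DR = 565.0 cfs.
With Δt = 1 h = 3600 s, V = ΣQ_DR · Δt = 565.0 × 3600 = 2.03 × 10^6 ft³.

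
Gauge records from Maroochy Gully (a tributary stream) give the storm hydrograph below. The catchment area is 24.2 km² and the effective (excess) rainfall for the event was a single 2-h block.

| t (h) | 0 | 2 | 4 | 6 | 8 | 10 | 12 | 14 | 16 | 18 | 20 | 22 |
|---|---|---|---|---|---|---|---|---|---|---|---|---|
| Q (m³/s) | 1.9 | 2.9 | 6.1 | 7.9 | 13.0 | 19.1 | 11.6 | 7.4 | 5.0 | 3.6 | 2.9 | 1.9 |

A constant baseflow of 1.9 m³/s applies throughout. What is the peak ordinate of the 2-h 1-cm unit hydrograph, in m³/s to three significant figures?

Direct runoff: 0.0, 1.0, 4.2, 6.0, 11.1, 17.2, 9.7, 5.5, 3.1, 1.7, 1.0, 0.0 m³/s; ΣQ_DR = 60.50 m³/s, peak = 17.2 m³/s.
Runoff depth d = ΣQ_DR·Δt / A = 60.50 × 7200 / (24.2 km²) = 18.00 mm.
The 1-cm UH is the DRH scaled by (10 mm)/d, so U_p = 17.2 × 10/18.00 = 9.56 m³/s.

U_p ≈ 9.56 m³/s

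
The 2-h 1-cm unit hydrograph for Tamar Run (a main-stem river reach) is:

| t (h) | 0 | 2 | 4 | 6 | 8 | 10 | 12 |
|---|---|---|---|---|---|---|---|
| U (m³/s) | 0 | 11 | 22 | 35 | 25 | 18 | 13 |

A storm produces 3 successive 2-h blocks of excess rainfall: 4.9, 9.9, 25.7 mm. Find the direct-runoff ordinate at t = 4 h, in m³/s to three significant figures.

Q ≈ 21.7 m³/s

By discrete convolution, Q_j = Σ (P_i / 10 mm) · U_{j−i}.
At t = 4 h (j=2): Q = (4.9/10)·22 + (9.9/10)·11 + (25.7/10)·0 = 21.7 m³/s.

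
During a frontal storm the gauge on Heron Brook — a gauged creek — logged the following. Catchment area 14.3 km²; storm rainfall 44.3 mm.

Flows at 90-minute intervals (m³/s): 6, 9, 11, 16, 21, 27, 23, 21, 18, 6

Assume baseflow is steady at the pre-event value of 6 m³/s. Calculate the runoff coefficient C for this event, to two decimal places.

C ≈ 0.84

ΣQ_DR = 98.00 m³/s; V = ΣQ_DR·Δt = 5.292 × 10^5 m³.
Runoff depth d = V / A = 37.01 mm.
C = d / P = 37.01 / 44.3 = 0.84.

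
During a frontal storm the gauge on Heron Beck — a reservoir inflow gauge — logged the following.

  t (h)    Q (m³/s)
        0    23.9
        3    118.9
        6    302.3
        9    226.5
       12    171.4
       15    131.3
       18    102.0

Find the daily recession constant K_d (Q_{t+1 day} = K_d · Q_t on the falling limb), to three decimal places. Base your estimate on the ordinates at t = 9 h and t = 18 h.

Between t = 9 h and t = 18 h the flow falls from 226.5 to 102.0 m³/s over 3×3 h = 9 h.
Per-interval ratio K = (102.0/226.5)^(1/3) = 0.7665; K_d = K^(24/3) = 0.119.

K_d ≈ 0.119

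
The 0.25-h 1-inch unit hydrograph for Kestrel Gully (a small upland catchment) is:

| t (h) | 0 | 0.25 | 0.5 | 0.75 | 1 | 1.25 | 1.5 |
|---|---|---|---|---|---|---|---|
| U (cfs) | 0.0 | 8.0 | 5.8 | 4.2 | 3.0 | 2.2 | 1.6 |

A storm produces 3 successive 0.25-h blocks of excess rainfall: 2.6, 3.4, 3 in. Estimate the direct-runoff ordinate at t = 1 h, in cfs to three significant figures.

By discrete convolution, Q_j = Σ (P_i / 1 in) · U_{j−i}.
At t = 1 h (j=4): Q = (2.6/1)·3.0 + (3.4/1)·4.2 + (3/1)·5.8 = 39.5 cfs.

Q ≈ 39.5 cfs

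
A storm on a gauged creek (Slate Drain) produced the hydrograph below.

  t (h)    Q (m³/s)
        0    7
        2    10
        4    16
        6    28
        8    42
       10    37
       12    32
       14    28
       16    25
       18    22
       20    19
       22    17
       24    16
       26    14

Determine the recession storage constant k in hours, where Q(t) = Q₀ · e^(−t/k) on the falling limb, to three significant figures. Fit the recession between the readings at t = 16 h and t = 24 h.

On the falling limb, Q drops from 25 to 16 m³/s between t = 16 h and t = 24 h (Δt = 8 h).
k = −Δt / ln(Q₂/Q₁) = −8 / ln(16/25) = 17.9 h.

k ≈ 17.9 h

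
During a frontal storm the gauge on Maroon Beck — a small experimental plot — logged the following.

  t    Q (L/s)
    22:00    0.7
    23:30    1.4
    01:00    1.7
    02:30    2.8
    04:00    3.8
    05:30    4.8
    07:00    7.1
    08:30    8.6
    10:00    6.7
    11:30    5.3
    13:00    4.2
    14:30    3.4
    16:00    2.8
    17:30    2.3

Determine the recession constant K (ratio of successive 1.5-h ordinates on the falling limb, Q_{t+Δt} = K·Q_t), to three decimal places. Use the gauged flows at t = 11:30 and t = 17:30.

Using the recession-limb readings at t = 11:30 and t = 17:30: Q falls from 5.3 to 2.3 L/s over 4 intervals.
K = (Q₂/Q₁)^(1/4) = (2.3/5.3)^(1/4) = 0.812.

K ≈ 0.812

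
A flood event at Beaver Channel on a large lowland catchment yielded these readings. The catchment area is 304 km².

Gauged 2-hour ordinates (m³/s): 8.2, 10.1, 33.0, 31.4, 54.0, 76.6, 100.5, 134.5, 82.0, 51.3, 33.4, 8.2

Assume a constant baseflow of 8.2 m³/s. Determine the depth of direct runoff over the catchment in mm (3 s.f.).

Direct runoff: 0.0, 1.9, 24.8, 23.2, 45.8, 68.4, 92.3, 126.3, 73.8, 43.1, 25.2, 0.0 m³/s; ΣQ_DR = 524.8 m³/s.
V = ΣQ_DR · Δt = 524.8 × 7200 s = 3.779 × 10^6 m³.
Over A = 304 km², depth = V / A = 12.4 mm.

d ≈ 12.4 mm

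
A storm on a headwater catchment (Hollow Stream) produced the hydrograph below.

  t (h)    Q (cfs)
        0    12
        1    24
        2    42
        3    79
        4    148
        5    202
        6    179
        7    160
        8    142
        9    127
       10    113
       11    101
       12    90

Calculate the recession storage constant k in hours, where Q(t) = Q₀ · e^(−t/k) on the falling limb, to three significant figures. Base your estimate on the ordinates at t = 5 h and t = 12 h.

On the falling limb, Q drops from 202 to 90 cfs between t = 5 h and t = 12 h (Δt = 7 h).
k = −Δt / ln(Q₂/Q₁) = −7 / ln(90/202) = 8.66 h.

k ≈ 8.66 h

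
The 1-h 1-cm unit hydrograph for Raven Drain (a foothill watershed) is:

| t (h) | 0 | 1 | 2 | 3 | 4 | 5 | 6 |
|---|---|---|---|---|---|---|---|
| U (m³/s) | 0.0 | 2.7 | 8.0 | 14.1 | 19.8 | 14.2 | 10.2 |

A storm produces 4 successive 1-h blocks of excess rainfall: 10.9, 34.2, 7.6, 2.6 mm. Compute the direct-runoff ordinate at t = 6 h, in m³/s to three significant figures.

Q ≈ 78.4 m³/s

By discrete convolution, Q_j = Σ (P_i / 10 mm) · U_{j−i}.
At t = 6 h (j=6): Q = (10.9/10)·10.2 + (34.2/10)·14.2 + (7.6/10)·19.8 + (2.6/10)·14.1 = 78.4 m³/s.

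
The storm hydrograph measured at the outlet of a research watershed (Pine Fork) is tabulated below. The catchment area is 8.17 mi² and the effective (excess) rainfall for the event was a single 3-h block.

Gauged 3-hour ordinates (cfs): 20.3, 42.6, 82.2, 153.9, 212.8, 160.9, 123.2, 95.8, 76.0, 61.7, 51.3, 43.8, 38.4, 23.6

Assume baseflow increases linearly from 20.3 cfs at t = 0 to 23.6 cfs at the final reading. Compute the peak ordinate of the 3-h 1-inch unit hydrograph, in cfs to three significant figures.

Direct runoff: 0.00, 22.05, 61.39, 132.84, 191.48, 139.33, 101.38, 73.72, 53.67, 39.12, 28.46, 20.71, 15.05, 0.00 cfs; ΣQ_DR = 879.2 cfs, peak = 191.48 cfs.
Runoff depth d = ΣQ_DR·Δt / A = 879.2 × 10800 / (8.17 mi²) = 0.5003 in.
The 1-inch UH is the DRH scaled by (1 in)/d, so U_p = 191.48 × 1/0.5003 = 383 cfs.

U_p ≈ 383 cfs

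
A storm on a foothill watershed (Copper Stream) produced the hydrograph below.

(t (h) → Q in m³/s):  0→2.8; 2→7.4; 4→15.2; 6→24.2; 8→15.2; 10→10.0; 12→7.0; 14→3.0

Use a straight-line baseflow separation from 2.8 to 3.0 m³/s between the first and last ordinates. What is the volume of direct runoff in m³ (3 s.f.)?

Direct-runoff ordinates (Q − Q_b): 0.00, 4.57, 12.34, 21.31, 12.29, 7.06, 4.03, 0.00 m³/s.
ΣQ_DR = 61.60 m³/s.
With Δt = 2 h = 7200 s, V = ΣQ_DR · Δt = 61.60 × 7200 = 4.44 × 10^5 m³.

V ≈ 4.44 × 10^5 m³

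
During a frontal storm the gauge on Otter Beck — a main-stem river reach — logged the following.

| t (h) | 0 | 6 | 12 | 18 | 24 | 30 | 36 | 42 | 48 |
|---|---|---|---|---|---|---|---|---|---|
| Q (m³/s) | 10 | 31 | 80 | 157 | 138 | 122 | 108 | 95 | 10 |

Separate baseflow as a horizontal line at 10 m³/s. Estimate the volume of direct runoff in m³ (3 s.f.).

V ≈ 1.43 × 10^7 m³

Direct-runoff ordinates (Q − Q_b): 0.0, 21.0, 70.0, 147.0, 128.0, 112.0, 98.0, 85.0, 0.0 m³/s.
ΣQ_DR = 661.0 m³/s.
With Δt = 6 h = 21600 s, V = ΣQ_DR · Δt = 661.0 × 21600 = 1.43 × 10^7 m³.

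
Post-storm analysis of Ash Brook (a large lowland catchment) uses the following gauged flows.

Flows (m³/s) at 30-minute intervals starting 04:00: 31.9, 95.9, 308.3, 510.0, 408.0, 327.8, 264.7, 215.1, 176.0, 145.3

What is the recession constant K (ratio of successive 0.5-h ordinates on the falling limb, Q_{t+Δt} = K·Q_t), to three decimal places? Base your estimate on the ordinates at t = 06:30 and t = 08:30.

K ≈ 0.816

Using the recession-limb readings at t = 06:30 and t = 08:30: Q falls from 327.8 to 145.3 m³/s over 4 intervals.
K = (Q₂/Q₁)^(1/4) = (145.3/327.8)^(1/4) = 0.816.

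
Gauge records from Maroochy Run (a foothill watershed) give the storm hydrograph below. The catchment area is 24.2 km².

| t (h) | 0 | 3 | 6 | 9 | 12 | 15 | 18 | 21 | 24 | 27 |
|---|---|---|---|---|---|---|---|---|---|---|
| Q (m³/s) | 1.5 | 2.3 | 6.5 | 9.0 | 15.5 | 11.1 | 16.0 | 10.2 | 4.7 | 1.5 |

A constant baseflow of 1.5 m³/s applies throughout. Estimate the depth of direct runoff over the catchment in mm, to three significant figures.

Direct runoff: 0.0, 0.8, 5.0, 7.5, 14.0, 9.6, 14.5, 8.7, 3.2, 0.0 m³/s; ΣQ_DR = 63.30 m³/s.
V = ΣQ_DR · Δt = 63.30 × 10800 s = 6.836 × 10^5 m³.
Over A = 24.2 km², depth = V / A = 28.2 mm.

d ≈ 28.2 mm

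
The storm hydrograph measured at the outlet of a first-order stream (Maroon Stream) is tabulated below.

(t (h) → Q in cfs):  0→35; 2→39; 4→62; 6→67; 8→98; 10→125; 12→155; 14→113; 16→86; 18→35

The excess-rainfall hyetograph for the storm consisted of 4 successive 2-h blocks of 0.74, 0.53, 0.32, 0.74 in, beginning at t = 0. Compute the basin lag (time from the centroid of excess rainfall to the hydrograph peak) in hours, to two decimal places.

Centroid of excess rainfall: t_c = Σ P_i·t̄_i / ΣP_i = 3.9099 h (block centres at 1, 3, 5, 7 h).
Hydrograph peak occurs at t = 12 h, so basin lag t_L = 12 − 3.9099 = 8.09 h.

t_L ≈ 8.09 h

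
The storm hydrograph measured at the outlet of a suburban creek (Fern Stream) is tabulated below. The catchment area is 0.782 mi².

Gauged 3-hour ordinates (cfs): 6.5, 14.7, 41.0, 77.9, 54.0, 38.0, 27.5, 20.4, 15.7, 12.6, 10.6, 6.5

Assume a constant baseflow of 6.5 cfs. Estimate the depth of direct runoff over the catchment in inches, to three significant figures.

d ≈ 1.47 in

Direct runoff: 0.0, 8.2, 34.5, 71.4, 47.5, 31.5, 21.0, 13.9, 9.2, 6.1, 4.1, 0.0 cfs; ΣQ_DR = 247.4 cfs.
V = ΣQ_DR · Δt = 247.4 × 10800 s = 2.672 × 10^6 ft³.
Over A = 0.782 mi², depth = V / A = 1.47 in.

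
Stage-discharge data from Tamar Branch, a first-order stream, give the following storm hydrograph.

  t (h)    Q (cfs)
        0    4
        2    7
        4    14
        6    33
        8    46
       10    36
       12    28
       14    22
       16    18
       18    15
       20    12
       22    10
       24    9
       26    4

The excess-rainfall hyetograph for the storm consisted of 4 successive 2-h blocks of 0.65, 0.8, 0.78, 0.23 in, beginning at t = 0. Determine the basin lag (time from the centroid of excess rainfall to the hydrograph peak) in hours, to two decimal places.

t_L ≈ 4.52 h

Centroid of excess rainfall: t_c = Σ P_i·t̄_i / ΣP_i = 3.4797 h (block centres at 1, 3, 5, 7 h).
Hydrograph peak occurs at t = 8 h, so basin lag t_L = 8 − 3.4797 = 4.52 h.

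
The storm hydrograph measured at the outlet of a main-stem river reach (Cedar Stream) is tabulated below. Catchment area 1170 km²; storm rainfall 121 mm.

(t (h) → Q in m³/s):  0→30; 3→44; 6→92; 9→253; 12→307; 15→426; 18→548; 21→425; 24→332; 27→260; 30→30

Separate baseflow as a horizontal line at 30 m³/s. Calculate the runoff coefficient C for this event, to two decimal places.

C ≈ 0.18

ΣQ_DR = 2417 m³/s; V = ΣQ_DR·Δt = 2.610 × 10^7 m³.
Runoff depth d = V / A = 22.31 mm.
C = d / P = 22.31 / 121 = 0.18.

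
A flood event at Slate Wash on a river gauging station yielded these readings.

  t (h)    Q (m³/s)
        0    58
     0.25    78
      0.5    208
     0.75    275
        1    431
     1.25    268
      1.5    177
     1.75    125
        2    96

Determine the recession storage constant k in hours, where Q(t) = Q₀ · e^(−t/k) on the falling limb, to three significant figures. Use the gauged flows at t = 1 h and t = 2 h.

On the falling limb, Q drops from 431 to 96 m³/s between t = 1 h and t = 2 h (Δt = 1 h).
k = −Δt / ln(Q₂/Q₁) = −1 / ln(96/431) = 0.666 h.

k ≈ 0.666 h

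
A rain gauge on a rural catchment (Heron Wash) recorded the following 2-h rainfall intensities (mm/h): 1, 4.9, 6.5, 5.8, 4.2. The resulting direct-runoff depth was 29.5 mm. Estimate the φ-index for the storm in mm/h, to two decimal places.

Only the 4 blocks with intensity above φ contribute runoff: 4.9, 6.5, 5.8, 4.2 mm/h.
Σ(I−φ)·Δt = d  ⇒  (4.9+6.5+5.8+4.2 − 4φ)·2 = 29.5
φ = (21.40 − 29.5/2) / 4 = 1.66 mm/h.

φ ≈ 1.66 mm/h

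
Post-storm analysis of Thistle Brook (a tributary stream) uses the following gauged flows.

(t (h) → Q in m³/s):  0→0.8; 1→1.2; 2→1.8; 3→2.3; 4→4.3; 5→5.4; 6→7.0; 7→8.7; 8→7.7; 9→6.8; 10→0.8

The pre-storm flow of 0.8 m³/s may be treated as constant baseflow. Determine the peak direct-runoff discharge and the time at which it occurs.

Subtracting baseflow gives direct-runoff ordinates: 0.0, 0.4, 1.0, 1.5, 3.5, 4.6, 6.2, 7.9, 6.9, 6.0, 0.0 m³/s.
The maximum is 7.9 m³/s, occurring at the reading for t = 7 h.

Q_p = 7.9 m³/s at t = 7 h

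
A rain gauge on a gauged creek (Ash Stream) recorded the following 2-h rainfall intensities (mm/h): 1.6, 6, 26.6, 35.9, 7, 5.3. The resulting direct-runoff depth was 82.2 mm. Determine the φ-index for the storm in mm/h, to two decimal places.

φ ≈ 10.70 mm/h

Only the 2 blocks with intensity above φ contribute runoff: 26.6, 35.9 mm/h.
Σ(I−φ)·Δt = d  ⇒  (26.6+35.9 − 2φ)·2 = 82.2
φ = (62.50 − 82.2/2) / 2 = 10.70 mm/h.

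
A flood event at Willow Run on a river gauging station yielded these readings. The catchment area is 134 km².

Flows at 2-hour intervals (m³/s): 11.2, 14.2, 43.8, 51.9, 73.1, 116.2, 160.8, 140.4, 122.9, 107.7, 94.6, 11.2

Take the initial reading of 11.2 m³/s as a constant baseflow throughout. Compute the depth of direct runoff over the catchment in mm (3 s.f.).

Direct runoff: 0.0, 3.0, 32.6, 40.7, 61.9, 105.0, 149.6, 129.2, 111.7, 96.5, 83.4, 0.0 m³/s; ΣQ_DR = 813.6 m³/s.
V = ΣQ_DR · Δt = 813.6 × 7200 s = 5.858 × 10^6 m³.
Over A = 134 km², depth = V / A = 43.7 mm.

d ≈ 43.7 mm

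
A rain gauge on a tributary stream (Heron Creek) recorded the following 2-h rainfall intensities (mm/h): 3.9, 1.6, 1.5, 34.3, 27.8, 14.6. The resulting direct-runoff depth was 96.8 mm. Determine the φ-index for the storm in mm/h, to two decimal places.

φ ≈ 9.43 mm/h

Only the 3 blocks with intensity above φ contribute runoff: 34.3, 27.8, 14.6 mm/h.
Σ(I−φ)·Δt = d  ⇒  (34.3+27.8+14.6 − 3φ)·2 = 96.8
φ = (76.70 − 96.8/2) / 3 = 9.43 mm/h.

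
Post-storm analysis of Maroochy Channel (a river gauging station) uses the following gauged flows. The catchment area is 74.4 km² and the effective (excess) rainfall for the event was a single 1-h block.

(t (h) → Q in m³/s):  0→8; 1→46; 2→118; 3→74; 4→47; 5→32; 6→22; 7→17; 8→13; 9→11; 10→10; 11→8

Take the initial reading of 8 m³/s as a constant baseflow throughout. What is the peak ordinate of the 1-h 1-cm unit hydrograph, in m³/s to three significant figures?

Direct runoff: 0.0, 38.0, 110.0, 66.0, 39.0, 24.0, 14.0, 9.0, 5.0, 3.0, 2.0, 0.0 m³/s; ΣQ_DR = 310.0 m³/s, peak = 110.0 m³/s.
Runoff depth d = ΣQ_DR·Δt / A = 310.0 × 3600 / (74.4 km²) = 15.00 mm.
The 1-cm UH is the DRH scaled by (10 mm)/d, so U_p = 110.0 × 10/15.00 = 73.3 m³/s.

U_p ≈ 73.3 m³/s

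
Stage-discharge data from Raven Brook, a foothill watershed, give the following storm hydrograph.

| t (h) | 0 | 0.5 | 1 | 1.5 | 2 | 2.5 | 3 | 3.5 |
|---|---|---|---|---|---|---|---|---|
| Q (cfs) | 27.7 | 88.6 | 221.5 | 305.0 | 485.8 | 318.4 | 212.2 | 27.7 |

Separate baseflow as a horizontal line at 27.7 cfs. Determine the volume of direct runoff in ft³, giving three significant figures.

V ≈ 2.64 × 10^6 ft³

Direct-runoff ordinates (Q − Q_b): 0.0, 60.9, 193.8, 277.3, 458.1, 290.7, 184.5, 0.0 cfs.
ΣQ_DR = 1465 cfs.
With Δt = 0.5 h = 1800 s, V = ΣQ_DR · Δt = 1465 × 1800 = 2.64 × 10^6 ft³.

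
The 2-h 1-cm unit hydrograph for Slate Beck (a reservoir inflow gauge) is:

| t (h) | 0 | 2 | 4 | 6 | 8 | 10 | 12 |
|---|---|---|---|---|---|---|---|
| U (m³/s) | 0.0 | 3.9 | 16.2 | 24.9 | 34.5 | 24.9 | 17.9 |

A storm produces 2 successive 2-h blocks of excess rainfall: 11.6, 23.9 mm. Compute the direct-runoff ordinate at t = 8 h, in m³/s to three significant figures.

By discrete convolution, Q_j = Σ (P_i / 10 mm) · U_{j−i}.
At t = 8 h (j=4): Q = (11.6/10)·34.5 + (23.9/10)·24.9 = 99.5 m³/s.

Q ≈ 99.5 m³/s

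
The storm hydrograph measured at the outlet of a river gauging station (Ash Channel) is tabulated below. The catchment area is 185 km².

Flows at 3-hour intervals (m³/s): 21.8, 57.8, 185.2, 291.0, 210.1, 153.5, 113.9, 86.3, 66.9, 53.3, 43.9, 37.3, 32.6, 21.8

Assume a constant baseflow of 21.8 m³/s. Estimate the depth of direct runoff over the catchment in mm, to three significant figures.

Direct runoff: 0.0, 36.0, 163.4, 269.2, 188.3, 131.7, 92.1, 64.5, 45.1, 31.5, 22.1, 15.5, 10.8, 0.0 m³/s; ΣQ_DR = 1070 m³/s.
V = ΣQ_DR · Δt = 1070 × 10800 s = 1.156 × 10^7 m³.
Over A = 185 km², depth = V / A = 62.5 mm.

d ≈ 62.5 mm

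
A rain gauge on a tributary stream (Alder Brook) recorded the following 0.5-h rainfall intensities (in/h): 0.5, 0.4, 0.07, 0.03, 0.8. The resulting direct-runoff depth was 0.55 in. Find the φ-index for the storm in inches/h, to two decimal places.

φ ≈ 0.20 in/h

Only the 3 blocks with intensity above φ contribute runoff: 0.5, 0.4, 0.8 in/h.
Σ(I−φ)·Δt = d  ⇒  (0.5+0.4+0.8 − 3φ)·0.5 = 0.55
φ = (1.700 − 0.55/0.5) / 3 = 0.20 in/h.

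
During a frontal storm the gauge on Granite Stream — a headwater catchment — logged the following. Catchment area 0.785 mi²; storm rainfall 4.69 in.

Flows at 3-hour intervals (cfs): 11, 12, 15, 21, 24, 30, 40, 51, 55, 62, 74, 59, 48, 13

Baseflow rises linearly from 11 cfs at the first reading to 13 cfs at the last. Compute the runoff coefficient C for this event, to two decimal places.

ΣQ_DR = 347.0 cfs; V = ΣQ_DR·Δt = 3.748 × 10^6 ft³.
Runoff depth d = V / A = 2.055 in.
C = d / P = 2.055 / 4.69 = 0.44.

C ≈ 0.44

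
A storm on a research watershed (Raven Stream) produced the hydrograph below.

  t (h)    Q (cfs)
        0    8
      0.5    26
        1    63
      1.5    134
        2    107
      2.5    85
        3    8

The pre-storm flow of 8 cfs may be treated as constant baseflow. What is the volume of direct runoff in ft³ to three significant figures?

Direct-runoff ordinates (Q − Q_b): 0.0, 18.0, 55.0, 126.0, 99.0, 77.0, 0.0 cfs.
ΣQ_DR = 375.0 cfs.
With Δt = 0.5 h = 1800 s, V = ΣQ_DR · Δt = 375.0 × 1800 = 6.75 × 10^5 ft³.

V ≈ 6.75 × 10^5 ft³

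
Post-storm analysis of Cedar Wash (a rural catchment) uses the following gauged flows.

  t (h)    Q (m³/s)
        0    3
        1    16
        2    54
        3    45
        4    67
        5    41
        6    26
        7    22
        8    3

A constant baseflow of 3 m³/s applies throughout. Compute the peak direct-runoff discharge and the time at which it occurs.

Q_p = 64.0 m³/s at t = 4 h

Subtracting baseflow gives direct-runoff ordinates: 0.0, 13.0, 51.0, 42.0, 64.0, 38.0, 23.0, 19.0, 0.0 m³/s.
The maximum is 64.0 m³/s, occurring at the reading for t = 4 h.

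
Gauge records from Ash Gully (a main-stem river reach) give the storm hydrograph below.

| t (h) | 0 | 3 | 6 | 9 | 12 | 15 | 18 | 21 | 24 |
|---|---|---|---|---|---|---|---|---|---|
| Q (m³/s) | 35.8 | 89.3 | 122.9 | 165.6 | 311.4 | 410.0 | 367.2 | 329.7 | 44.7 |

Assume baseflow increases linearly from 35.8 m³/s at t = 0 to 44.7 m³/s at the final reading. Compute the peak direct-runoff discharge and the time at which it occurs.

Q_p = 368.64 m³/s at t = 15 h

Subtracting baseflow gives direct-runoff ordinates: 0.00, 52.39, 84.88, 126.46, 271.15, 368.64, 324.73, 286.11, 0.00 m³/s.
The maximum is 368.64 m³/s, occurring at the reading for t = 15 h.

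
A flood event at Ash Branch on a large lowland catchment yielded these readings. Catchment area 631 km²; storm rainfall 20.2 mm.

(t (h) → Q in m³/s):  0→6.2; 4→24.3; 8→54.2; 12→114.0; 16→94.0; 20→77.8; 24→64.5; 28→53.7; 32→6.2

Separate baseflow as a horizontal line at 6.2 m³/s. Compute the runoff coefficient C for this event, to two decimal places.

ΣQ_DR = 439.1 m³/s; V = ΣQ_DR·Δt = 6.323 × 10^6 m³.
Runoff depth d = V / A = 10.02 mm.
C = d / P = 10.02 / 20.2 = 0.50.

C ≈ 0.50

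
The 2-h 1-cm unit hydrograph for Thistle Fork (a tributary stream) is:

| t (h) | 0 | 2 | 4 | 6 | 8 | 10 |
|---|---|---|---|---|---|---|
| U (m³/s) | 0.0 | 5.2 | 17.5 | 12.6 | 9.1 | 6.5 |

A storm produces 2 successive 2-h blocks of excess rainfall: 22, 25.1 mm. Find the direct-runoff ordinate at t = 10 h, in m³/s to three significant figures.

Q ≈ 37.1 m³/s

By discrete convolution, Q_j = Σ (P_i / 10 mm) · U_{j−i}.
At t = 10 h (j=5): Q = (22/10)·6.5 + (25.1/10)·9.1 = 37.1 m³/s.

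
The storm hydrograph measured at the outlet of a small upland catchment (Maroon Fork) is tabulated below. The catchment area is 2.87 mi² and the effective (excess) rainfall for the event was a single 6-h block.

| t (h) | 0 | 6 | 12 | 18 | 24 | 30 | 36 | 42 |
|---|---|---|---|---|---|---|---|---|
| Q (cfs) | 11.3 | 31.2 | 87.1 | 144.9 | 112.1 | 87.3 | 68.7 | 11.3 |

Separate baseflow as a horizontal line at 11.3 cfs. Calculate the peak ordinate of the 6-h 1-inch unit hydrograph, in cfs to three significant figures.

Direct runoff: 0.0, 19.9, 75.8, 133.6, 100.8, 76.0, 57.4, 0.0 cfs; ΣQ_DR = 463.5 cfs, peak = 133.6 cfs.
Runoff depth d = ΣQ_DR·Δt / A = 463.5 × 21600 / (2.87 mi²) = 1.502 in.
The 1-inch UH is the DRH scaled by (1 in)/d, so U_p = 133.6 × 1/1.502 = 89.0 cfs.

U_p ≈ 89.0 cfs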